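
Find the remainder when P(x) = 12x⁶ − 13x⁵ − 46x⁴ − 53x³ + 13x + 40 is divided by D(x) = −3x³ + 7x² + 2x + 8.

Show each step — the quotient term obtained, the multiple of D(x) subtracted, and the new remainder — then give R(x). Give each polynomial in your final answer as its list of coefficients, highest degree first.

R = [-4, -7, -8]

Step 1: lead(12x⁶ − 13x⁵ − 46x⁴ − 53x³ + 13x + 40) ÷ lead(D) = 12x⁶ ÷ −3x³ = −4x³. Subtract (−4x³)·D = 12x⁶ − 28x⁵ − 8x⁴ − 32x³. Remainder: 15x⁵ − 38x⁴ − 21x³ + 13x + 40.
Step 2: lead(15x⁵ − 38x⁴ − 21x³ + 13x + 40) ÷ lead(D) = 15x⁵ ÷ −3x³ = −5x². Subtract (−5x²)·D = 15x⁵ − 35x⁴ − 10x³ − 40x². Remainder: −3x⁴ − 11x³ + 40x² + 13x + 40.
Step 3: lead(−3x⁴ − 11x³ + 40x² + 13x + 40) ÷ lead(D) = −3x⁴ ÷ −3x³ = x. Subtract (x)·D = −3x⁴ + 7x³ + 2x² + 8x. Remainder: −18x³ + 38x² + 5x + 40.
Step 4: lead(−18x³ + 38x² + 5x + 40) ÷ lead(D) = −18x³ ÷ −3x³ = 6. Subtract (6)·D = −18x³ + 42x² + 12x + 48. Remainder: −4x² − 7x − 8.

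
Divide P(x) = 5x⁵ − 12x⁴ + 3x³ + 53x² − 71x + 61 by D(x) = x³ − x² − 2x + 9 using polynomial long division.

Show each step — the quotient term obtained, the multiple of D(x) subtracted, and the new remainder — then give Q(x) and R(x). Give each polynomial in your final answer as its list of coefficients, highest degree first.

Step 1: lead(5x⁵ − 12x⁴ + 3x³ + 53x² − 71x + 61) ÷ lead(D) = 5x⁵ ÷ x³ = 5x². Subtract (5x²)·D = 5x⁵ − 5x⁴ − 10x³ + 45x². Remainder: −7x⁴ + 13x³ + 8x² − 71x + 61.
Step 2: lead(−7x⁴ + 13x³ + 8x² − 71x + 61) ÷ lead(D) = −7x⁴ ÷ x³ = −7x. Subtract (−7x)·D = −7x⁴ + 7x³ + 14x² − 63x. Remainder: 6x³ − 6x² − 8x + 61.
Step 3: lead(6x³ − 6x² − 8x + 61) ÷ lead(D) = 6x³ ÷ x³ = 6. Subtract (6)·D = 6x³ − 6x² − 12x + 54. Remainder: 4x + 7.

Q = [5, -7, 6]; R = [4, 7]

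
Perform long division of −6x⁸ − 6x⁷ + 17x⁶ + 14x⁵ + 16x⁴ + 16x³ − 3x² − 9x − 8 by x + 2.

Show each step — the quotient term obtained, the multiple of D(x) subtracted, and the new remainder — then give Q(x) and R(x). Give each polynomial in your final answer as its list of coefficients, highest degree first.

Q = [-6, 6, 5, 4, 8, 0, -3, -3]; R = [-2]

Step 1: lead(−6x⁸ − 6x⁷ + 17x⁶ + 14x⁵ + 16x⁴ + 16x³ − 3x² − 9x − 8) ÷ lead(D) = −6x⁸ ÷ x = −6x⁷. Subtract (−6x⁷)·D = −6x⁸ − 12x⁷. Remainder: 6x⁷ + 17x⁶ + 14x⁵ + 16x⁴ + 16x³ − 3x² − 9x − 8.
Step 2: lead(6x⁷ + 17x⁶ + 14x⁵ + 16x⁴ + 16x³ − 3x² − 9x − 8) ÷ lead(D) = 6x⁷ ÷ x = 6x⁶. Subtract (6x⁶)·D = 6x⁷ + 12x⁶. Remainder: 5x⁶ + 14x⁵ + 16x⁴ + 16x³ − 3x² − 9x − 8.
Step 3: lead(5x⁶ + 14x⁵ + 16x⁴ + 16x³ − 3x² − 9x − 8) ÷ lead(D) = 5x⁶ ÷ x = 5x⁵. Subtract (5x⁵)·D = 5x⁶ + 10x⁵. Remainder: 4x⁵ + 16x⁴ + 16x³ − 3x² − 9x − 8.
Step 4: lead(4x⁵ + 16x⁴ + 16x³ − 3x² − 9x − 8) ÷ lead(D) = 4x⁵ ÷ x = 4x⁴. Subtract (4x⁴)·D = 4x⁵ + 8x⁴. Remainder: 8x⁴ + 16x³ − 3x² − 9x − 8.
Step 5: lead(8x⁴ + 16x³ − 3x² − 9x − 8) ÷ lead(D) = 8x⁴ ÷ x = 8x³. Subtract (8x³)·D = 8x⁴ + 16x³. Remainder: −3x² − 9x − 8.
Step 6: lead(−3x² − 9x − 8) ÷ lead(D) = −3x² ÷ x = −3x. Subtract (−3x)·D = −3x² − 6x. Remainder: −3x − 8.
Step 7: lead(−3x − 8) ÷ lead(D) = −3x ÷ x = −3. Subtract (−3)·D = −3x − 6. Remainder: −2.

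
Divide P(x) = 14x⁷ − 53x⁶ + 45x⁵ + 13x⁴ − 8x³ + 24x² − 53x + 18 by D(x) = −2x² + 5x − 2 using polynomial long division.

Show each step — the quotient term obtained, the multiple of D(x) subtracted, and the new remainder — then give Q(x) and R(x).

Q(x) = −7x⁵ + 9x⁴ + 7x³ + 2x² + 2x − 9; R(x) = −4x

Step 1: lead(14x⁷ − 53x⁶ + 45x⁵ + 13x⁴ − 8x³ + 24x² − 53x + 18) ÷ lead(D) = 14x⁷ ÷ −2x² = −7x⁵. Subtract (−7x⁵)·D = 14x⁷ − 35x⁶ + 14x⁵. Remainder: −18x⁶ + 31x⁵ + 13x⁴ − 8x³ + 24x² − 53x + 18.
Step 2: lead(−18x⁶ + 31x⁵ + 13x⁴ − 8x³ + 24x² − 53x + 18) ÷ lead(D) = −18x⁶ ÷ −2x² = 9x⁴. Subtract (9x⁴)·D = −18x⁶ + 45x⁵ − 18x⁴. Remainder: −14x⁵ + 31x⁴ − 8x³ + 24x² − 53x + 18.
Step 3: lead(−14x⁵ + 31x⁴ − 8x³ + 24x² − 53x + 18) ÷ lead(D) = −14x⁵ ÷ −2x² = 7x³. Subtract (7x³)·D = −14x⁵ + 35x⁴ − 14x³. Remainder: −4x⁴ + 6x³ + 24x² − 53x + 18.
Step 4: lead(−4x⁴ + 6x³ + 24x² − 53x + 18) ÷ lead(D) = −4x⁴ ÷ −2x² = 2x². Subtract (2x²)·D = −4x⁴ + 10x³ − 4x². Remainder: −4x³ + 28x² − 53x + 18.
Step 5: lead(−4x³ + 28x² − 53x + 18) ÷ lead(D) = −4x³ ÷ −2x² = 2x. Subtract (2x)·D = −4x³ + 10x² − 4x. Remainder: 18x² − 49x + 18.
Step 6: lead(18x² − 49x + 18) ÷ lead(D) = 18x² ÷ −2x² = −9. Subtract (−9)·D = 18x² − 45x + 18. Remainder: −4x.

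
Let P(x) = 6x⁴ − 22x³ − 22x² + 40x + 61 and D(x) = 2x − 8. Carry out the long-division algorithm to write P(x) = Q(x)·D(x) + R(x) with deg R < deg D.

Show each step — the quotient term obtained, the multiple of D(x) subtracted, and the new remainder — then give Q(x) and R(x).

Step 1: lead(6x⁴ − 22x³ − 22x² + 40x + 61) ÷ lead(D) = 6x⁴ ÷ 2x = 3x³. Subtract (3x³)·D = 6x⁴ − 24x³. Remainder: 2x³ − 22x² + 40x + 61.
Step 2: lead(2x³ − 22x² + 40x + 61) ÷ lead(D) = 2x³ ÷ 2x = x². Subtract (x²)·D = 2x³ − 8x². Remainder: −14x² + 40x + 61.
Step 3: lead(−14x² + 40x + 61) ÷ lead(D) = −14x² ÷ 2x = −7x. Subtract (−7x)·D = −14x² + 56x. Remainder: −16x + 61.
Step 4: lead(−16x + 61) ÷ lead(D) = −16x ÷ 2x = −8. Subtract (−8)·D = −16x + 64. Remainder: −3.

Q(x) = 3x³ + x² − 7x − 8; R(x) = −3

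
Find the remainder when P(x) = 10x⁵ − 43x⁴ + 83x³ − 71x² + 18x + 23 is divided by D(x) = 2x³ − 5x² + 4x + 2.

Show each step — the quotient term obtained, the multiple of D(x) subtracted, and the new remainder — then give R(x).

R(x) = 5

Step 1: lead(10x⁵ − 43x⁴ + 83x³ − 71x² + 18x + 23) ÷ lead(D) = 10x⁵ ÷ 2x³ = 5x². Subtract (5x²)·D = 10x⁵ − 25x⁴ + 20x³ + 10x². Remainder: −18x⁴ + 63x³ − 81x² + 18x + 23.
Step 2: lead(−18x⁴ + 63x³ − 81x² + 18x + 23) ÷ lead(D) = −18x⁴ ÷ 2x³ = −9x. Subtract (−9x)·D = −18x⁴ + 45x³ − 36x² − 18x. Remainder: 18x³ − 45x² + 36x + 23.
Step 3: lead(18x³ − 45x² + 36x + 23) ÷ lead(D) = 18x³ ÷ 2x³ = 9. Subtract (9)·D = 18x³ − 45x² + 36x + 18. Remainder: 5.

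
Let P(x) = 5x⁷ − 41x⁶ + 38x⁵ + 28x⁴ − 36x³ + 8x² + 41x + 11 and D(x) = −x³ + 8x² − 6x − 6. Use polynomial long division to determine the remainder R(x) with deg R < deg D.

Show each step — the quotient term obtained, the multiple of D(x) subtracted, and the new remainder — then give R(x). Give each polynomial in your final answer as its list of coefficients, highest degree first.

Step 1: lead(5x⁷ − 41x⁶ + 38x⁵ + 28x⁴ − 36x³ + 8x² + 41x + 11) ÷ lead(D) = 5x⁷ ÷ −x³ = −5x⁴. Subtract (−5x⁴)·D = 5x⁷ − 40x⁶ + 30x⁵ + 30x⁴. Remainder: −x⁶ + 8x⁵ − 2x⁴ − 36x³ + 8x² + 41x + 11.
Step 2: lead(−x⁶ + 8x⁵ − 2x⁴ − 36x³ + 8x² + 41x + 11) ÷ lead(D) = −x⁶ ÷ −x³ = x³. Subtract (x³)·D = −x⁶ + 8x⁵ − 6x⁴ − 6x³. Remainder: 4x⁴ − 30x³ + 8x² + 41x + 11.
Step 3: lead(4x⁴ − 30x³ + 8x² + 41x + 11) ÷ lead(D) = 4x⁴ ÷ −x³ = −4x. Subtract (−4x)·D = 4x⁴ − 32x³ + 24x² + 24x. Remainder: 2x³ − 16x² + 17x + 11.
Step 4: lead(2x³ − 16x² + 17x + 11) ÷ lead(D) = 2x³ ÷ −x³ = −2. Subtract (−2)·D = 2x³ − 16x² + 12x + 12. Remainder: 5x − 1.

R = [5, -1]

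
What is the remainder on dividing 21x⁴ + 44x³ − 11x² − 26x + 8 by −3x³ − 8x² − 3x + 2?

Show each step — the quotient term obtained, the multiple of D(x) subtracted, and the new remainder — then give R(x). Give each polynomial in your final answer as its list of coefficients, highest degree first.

Step 1: lead(21x⁴ + 44x³ − 11x² − 26x + 8) ÷ lead(D) = 21x⁴ ÷ −3x³ = −7x. Subtract (−7x)·D = 21x⁴ + 56x³ + 21x² − 14x. Remainder: −12x³ − 32x² − 12x + 8.
Step 2: lead(−12x³ − 32x² − 12x + 8) ÷ lead(D) = −12x³ ÷ −3x³ = 4. Subtract (4)·D = −12x³ − 32x² − 12x + 8. Remainder: 0.

R = [0]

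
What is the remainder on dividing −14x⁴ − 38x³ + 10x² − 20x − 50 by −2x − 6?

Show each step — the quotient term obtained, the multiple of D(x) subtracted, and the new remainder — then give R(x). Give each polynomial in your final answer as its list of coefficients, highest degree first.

Step 1: lead(−14x⁴ − 38x³ + 10x² − 20x − 50) ÷ lead(D) = −14x⁴ ÷ −2x = 7x³. Subtract (7x³)·D = −14x⁴ − 42x³. Remainder: 4x³ + 10x² − 20x − 50.
Step 2: lead(4x³ + 10x² − 20x − 50) ÷ lead(D) = 4x³ ÷ −2x = −2x². Subtract (−2x²)·D = 4x³ + 12x². Remainder: −2x² − 20x − 50.
Step 3: lead(−2x² − 20x − 50) ÷ lead(D) = −2x² ÷ −2x = x. Subtract (x)·D = −2x² − 6x. Remainder: −14x − 50.
Step 4: lead(−14x − 50) ÷ lead(D) = −14x ÷ −2x = 7. Subtract (7)·D = −14x − 42. Remainder: −8.

R = [-8]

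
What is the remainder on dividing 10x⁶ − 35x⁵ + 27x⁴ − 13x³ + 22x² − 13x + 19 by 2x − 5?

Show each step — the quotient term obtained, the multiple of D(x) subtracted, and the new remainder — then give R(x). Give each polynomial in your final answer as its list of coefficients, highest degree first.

Step 1: lead(10x⁶ − 35x⁵ + 27x⁴ − 13x³ + 22x² − 13x + 19) ÷ lead(D) = 10x⁶ ÷ 2x = 5x⁵. Subtract (5x⁵)·D = 10x⁶ − 25x⁵. Remainder: −10x⁵ + 27x⁴ − 13x³ + 22x² − 13x + 19.
Step 2: lead(−10x⁵ + 27x⁴ − 13x³ + 22x² − 13x + 19) ÷ lead(D) = −10x⁵ ÷ 2x = −5x⁴. Subtract (−5x⁴)·D = −10x⁵ + 25x⁴. Remainder: 2x⁴ − 13x³ + 22x² − 13x + 19.
Step 3: lead(2x⁴ − 13x³ + 22x² − 13x + 19) ÷ lead(D) = 2x⁴ ÷ 2x = x³. Subtract (x³)·D = 2x⁴ − 5x³. Remainder: −8x³ + 22x² − 13x + 19.
Step 4: lead(−8x³ + 22x² − 13x + 19) ÷ lead(D) = −8x³ ÷ 2x = −4x². Subtract (−4x²)·D = −8x³ + 20x². Remainder: 2x² − 13x + 19.
Step 5: lead(2x² − 13x + 19) ÷ lead(D) = 2x² ÷ 2x = x. Subtract (x)·D = 2x² − 5x. Remainder: −8x + 19.
Step 6: lead(−8x + 19) ÷ lead(D) = −8x ÷ 2x = −4. Subtract (−4)·D = −8x + 20. Remainder: −1.

R = [-1]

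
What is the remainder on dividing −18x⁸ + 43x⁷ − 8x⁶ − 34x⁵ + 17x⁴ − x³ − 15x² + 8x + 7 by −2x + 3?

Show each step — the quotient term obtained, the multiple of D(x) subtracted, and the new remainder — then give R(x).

R(x) = −8

Step 1: lead(−18x⁸ + 43x⁷ − 8x⁶ − 34x⁵ + 17x⁴ − x³ − 15x² + 8x + 7) ÷ lead(D) = −18x⁸ ÷ −2x = 9x⁷. Subtract (9x⁷)·D = −18x⁸ + 27x⁷. Remainder: 16x⁷ − 8x⁶ − 34x⁵ + 17x⁴ − x³ − 15x² + 8x + 7.
Step 2: lead(16x⁷ − 8x⁶ − 34x⁵ + 17x⁴ − x³ − 15x² + 8x + 7) ÷ lead(D) = 16x⁷ ÷ −2x = −8x⁶. Subtract (−8x⁶)·D = 16x⁷ − 24x⁶. Remainder: 16x⁶ − 34x⁵ + 17x⁴ − x³ − 15x² + 8x + 7.
Step 3: lead(16x⁶ − 34x⁵ + 17x⁴ − x³ − 15x² + 8x + 7) ÷ lead(D) = 16x⁶ ÷ −2x = −8x⁵. Subtract (−8x⁵)·D = 16x⁶ − 24x⁵. Remainder: −10x⁵ + 17x⁴ − x³ − 15x² + 8x + 7.
Step 4: lead(−10x⁵ + 17x⁴ − x³ − 15x² + 8x + 7) ÷ lead(D) = −10x⁵ ÷ −2x = 5x⁴. Subtract (5x⁴)·D = −10x⁵ + 15x⁴. Remainder: 2x⁴ − x³ − 15x² + 8x + 7.
Step 5: lead(2x⁴ − x³ − 15x² + 8x + 7) ÷ lead(D) = 2x⁴ ÷ −2x = −x³. Subtract (−x³)·D = 2x⁴ − 3x³. Remainder: 2x³ − 15x² + 8x + 7.
Step 6: lead(2x³ − 15x² + 8x + 7) ÷ lead(D) = 2x³ ÷ −2x = −x². Subtract (−x²)·D = 2x³ − 3x². Remainder: −12x² + 8x + 7.
Step 7: lead(−12x² + 8x + 7) ÷ lead(D) = −12x² ÷ −2x = 6x. Subtract (6x)·D = −12x² + 18x. Remainder: −10x + 7.
Step 8: lead(−10x + 7) ÷ lead(D) = −10x ÷ −2x = 5. Subtract (5)·D = −10x + 15. Remainder: −8.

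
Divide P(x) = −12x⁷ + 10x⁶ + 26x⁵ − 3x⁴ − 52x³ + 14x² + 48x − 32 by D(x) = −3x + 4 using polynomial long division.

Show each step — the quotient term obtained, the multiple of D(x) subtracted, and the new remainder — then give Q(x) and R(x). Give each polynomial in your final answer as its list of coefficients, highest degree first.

Q = [4, 2, -6, -7, 8, 6, -8]; R = [0]

Step 1: lead(−12x⁷ + 10x⁶ + 26x⁵ − 3x⁴ − 52x³ + 14x² + 48x − 32) ÷ lead(D) = −12x⁷ ÷ −3x = 4x⁶. Subtract (4x⁶)·D = −12x⁷ + 16x⁶. Remainder: −6x⁶ + 26x⁵ − 3x⁴ − 52x³ + 14x² + 48x − 32.
Step 2: lead(−6x⁶ + 26x⁵ − 3x⁴ − 52x³ + 14x² + 48x − 32) ÷ lead(D) = −6x⁶ ÷ −3x = 2x⁵. Subtract (2x⁵)·D = −6x⁶ + 8x⁵. Remainder: 18x⁵ − 3x⁴ − 52x³ + 14x² + 48x − 32.
Step 3: lead(18x⁵ − 3x⁴ − 52x³ + 14x² + 48x − 32) ÷ lead(D) = 18x⁵ ÷ −3x = −6x⁴. Subtract (−6x⁴)·D = 18x⁵ − 24x⁴. Remainder: 21x⁴ − 52x³ + 14x² + 48x − 32.
Step 4: lead(21x⁴ − 52x³ + 14x² + 48x − 32) ÷ lead(D) = 21x⁴ ÷ −3x = −7x³. Subtract (−7x³)·D = 21x⁴ − 28x³. Remainder: −24x³ + 14x² + 48x − 32.
Step 5: lead(−24x³ + 14x² + 48x − 32) ÷ lead(D) = −24x³ ÷ −3x = 8x². Subtract (8x²)·D = −24x³ + 32x². Remainder: −18x² + 48x − 32.
Step 6: lead(−18x² + 48x − 32) ÷ lead(D) = −18x² ÷ −3x = 6x. Subtract (6x)·D = −18x² + 24x. Remainder: 24x − 32.
Step 7: lead(24x − 32) ÷ lead(D) = 24x ÷ −3x = −8. Subtract (−8)·D = 24x − 32. Remainder: 0.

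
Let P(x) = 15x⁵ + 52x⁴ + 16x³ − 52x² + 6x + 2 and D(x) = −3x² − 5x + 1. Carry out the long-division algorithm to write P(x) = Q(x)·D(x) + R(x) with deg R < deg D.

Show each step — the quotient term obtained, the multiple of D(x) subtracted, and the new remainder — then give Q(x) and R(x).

Q(x) = −5x³ − 9x² + 8x + 1; R(x) = 3x + 1

Step 1: lead(15x⁵ + 52x⁴ + 16x³ − 52x² + 6x + 2) ÷ lead(D) = 15x⁵ ÷ −3x² = −5x³. Subtract (−5x³)·D = 15x⁵ + 25x⁴ − 5x³. Remainder: 27x⁴ + 21x³ − 52x² + 6x + 2.
Step 2: lead(27x⁴ + 21x³ − 52x² + 6x + 2) ÷ lead(D) = 27x⁴ ÷ −3x² = −9x². Subtract (−9x²)·D = 27x⁴ + 45x³ − 9x². Remainder: −24x³ − 43x² + 6x + 2.
Step 3: lead(−24x³ − 43x² + 6x + 2) ÷ lead(D) = −24x³ ÷ −3x² = 8x. Subtract (8x)·D = −24x³ − 40x² + 8x. Remainder: −3x² − 2x + 2.
Step 4: lead(−3x² − 2x + 2) ÷ lead(D) = −3x² ÷ −3x² = 1. Subtract (1)·D = −3x² − 5x + 1. Remainder: 3x + 1.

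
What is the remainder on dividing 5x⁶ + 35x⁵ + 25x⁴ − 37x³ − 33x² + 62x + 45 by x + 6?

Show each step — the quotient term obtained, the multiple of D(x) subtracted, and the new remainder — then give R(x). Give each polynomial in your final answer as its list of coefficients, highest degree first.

R = [-3]

Step 1: lead(5x⁶ + 35x⁵ + 25x⁴ − 37x³ − 33x² + 62x + 45) ÷ lead(D) = 5x⁶ ÷ x = 5x⁵. Subtract (5x⁵)·D = 5x⁶ + 30x⁵. Remainder: 5x⁵ + 25x⁴ − 37x³ − 33x² + 62x + 45.
Step 2: lead(5x⁵ + 25x⁴ − 37x³ − 33x² + 62x + 45) ÷ lead(D) = 5x⁵ ÷ x = 5x⁴. Subtract (5x⁴)·D = 5x⁵ + 30x⁴. Remainder: −5x⁴ − 37x³ − 33x² + 62x + 45.
Step 3: lead(−5x⁴ − 37x³ − 33x² + 62x + 45) ÷ lead(D) = −5x⁴ ÷ x = −5x³. Subtract (−5x³)·D = −5x⁴ − 30x³. Remainder: −7x³ − 33x² + 62x + 45.
Step 4: lead(−7x³ − 33x² + 62x + 45) ÷ lead(D) = −7x³ ÷ x = −7x². Subtract (−7x²)·D = −7x³ − 42x². Remainder: 9x² + 62x + 45.
Step 5: lead(9x² + 62x + 45) ÷ lead(D) = 9x² ÷ x = 9x. Subtract (9x)·D = 9x² + 54x. Remainder: 8x + 45.
Step 6: lead(8x + 45) ÷ lead(D) = 8x ÷ x = 8. Subtract (8)·D = 8x + 48. Remainder: −3.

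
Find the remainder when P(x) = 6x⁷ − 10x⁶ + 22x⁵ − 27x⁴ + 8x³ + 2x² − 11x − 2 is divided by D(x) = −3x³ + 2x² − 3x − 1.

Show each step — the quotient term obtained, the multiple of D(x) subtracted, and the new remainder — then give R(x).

Step 1: lead(6x⁷ − 10x⁶ + 22x⁵ − 27x⁴ + 8x³ + 2x² − 11x − 2) ÷ lead(D) = 6x⁷ ÷ −3x³ = −2x⁴. Subtract (−2x⁴)·D = 6x⁷ − 4x⁶ + 6x⁵ + 2x⁴. Remainder: −6x⁶ + 16x⁵ − 29x⁴ + 8x³ + 2x² − 11x − 2.
Step 2: lead(−6x⁶ + 16x⁵ − 29x⁴ + 8x³ + 2x² − 11x − 2) ÷ lead(D) = −6x⁶ ÷ −3x³ = 2x³. Subtract (2x³)·D = −6x⁶ + 4x⁵ − 6x⁴ − 2x³. Remainder: 12x⁵ − 23x⁴ + 10x³ + 2x² − 11x − 2.
Step 3: lead(12x⁵ − 23x⁴ + 10x³ + 2x² − 11x − 2) ÷ lead(D) = 12x⁵ ÷ −3x³ = −4x². Subtract (−4x²)·D = 12x⁵ − 8x⁴ + 12x³ + 4x². Remainder: −15x⁴ − 2x³ − 2x² − 11x − 2.
Step 4: lead(−15x⁴ − 2x³ − 2x² − 11x − 2) ÷ lead(D) = −15x⁴ ÷ −3x³ = 5x. Subtract (5x)·D = −15x⁴ + 10x³ − 15x² − 5x. Remainder: −12x³ + 13x² − 6x − 2.
Step 5: lead(−12x³ + 13x² − 6x − 2) ÷ lead(D) = −12x³ ÷ −3x³ = 4. Subtract (4)·D = −12x³ + 8x² − 12x − 4. Remainder: 5x² + 6x + 2.

R(x) = 5x² + 6x + 2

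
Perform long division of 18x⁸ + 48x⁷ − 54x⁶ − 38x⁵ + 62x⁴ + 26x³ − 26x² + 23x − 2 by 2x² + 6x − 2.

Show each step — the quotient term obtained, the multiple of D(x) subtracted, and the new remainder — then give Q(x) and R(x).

Step 1: lead(18x⁸ + 48x⁷ − 54x⁶ − 38x⁵ + 62x⁴ + 26x³ − 26x² + 23x − 2) ÷ lead(D) = 18x⁸ ÷ 2x² = 9x⁶. Subtract (9x⁶)·D = 18x⁸ + 54x⁷ − 18x⁶. Remainder: −6x⁷ − 36x⁶ − 38x⁵ + 62x⁴ + 26x³ − 26x² + 23x − 2.
Step 2: lead(−6x⁷ − 36x⁶ − 38x⁵ + 62x⁴ + 26x³ − 26x² + 23x − 2) ÷ lead(D) = −6x⁷ ÷ 2x² = −3x⁵. Subtract (−3x⁵)·D = −6x⁷ − 18x⁶ + 6x⁵. Remainder: −18x⁶ − 44x⁵ + 62x⁴ + 26x³ − 26x² + 23x − 2.
Step 3: lead(−18x⁶ − 44x⁵ + 62x⁴ + 26x³ − 26x² + 23x − 2) ÷ lead(D) = −18x⁶ ÷ 2x² = −9x⁴. Subtract (−9x⁴)·D = −18x⁶ − 54x⁵ + 18x⁴. Remainder: 10x⁵ + 44x⁴ + 26x³ − 26x² + 23x − 2.
Step 4: lead(10x⁵ + 44x⁴ + 26x³ − 26x² + 23x − 2) ÷ lead(D) = 10x⁵ ÷ 2x² = 5x³. Subtract (5x³)·D = 10x⁵ + 30x⁴ − 10x³. Remainder: 14x⁴ + 36x³ − 26x² + 23x − 2.
Step 5: lead(14x⁴ + 36x³ − 26x² + 23x − 2) ÷ lead(D) = 14x⁴ ÷ 2x² = 7x². Subtract (7x²)·D = 14x⁴ + 42x³ − 14x². Remainder: −6x³ − 12x² + 23x − 2.
Step 6: lead(−6x³ − 12x² + 23x − 2) ÷ lead(D) = −6x³ ÷ 2x² = −3x. Subtract (−3x)·D = −6x³ − 18x² + 6x. Remainder: 6x² + 17x − 2.
Step 7: lead(6x² + 17x − 2) ÷ lead(D) = 6x² ÷ 2x² = 3. Subtract (3)·D = 6x² + 18x − 6. Remainder: −x + 4.

Q(x) = 9x⁶ − 3x⁵ − 9x⁴ + 5x³ + 7x² − 3x + 3; R(x) = −x + 4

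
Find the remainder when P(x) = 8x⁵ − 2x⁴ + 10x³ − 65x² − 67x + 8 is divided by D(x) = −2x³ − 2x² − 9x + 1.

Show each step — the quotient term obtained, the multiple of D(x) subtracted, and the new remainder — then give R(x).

Step 1: lead(8x⁵ − 2x⁴ + 10x³ − 65x² − 67x + 8) ÷ lead(D) = 8x⁵ ÷ −2x³ = −4x². Subtract (−4x²)·D = 8x⁵ + 8x⁴ + 36x³ − 4x². Remainder: −10x⁴ − 26x³ − 61x² − 67x + 8.
Step 2: lead(−10x⁴ − 26x³ − 61x² − 67x + 8) ÷ lead(D) = −10x⁴ ÷ −2x³ = 5x. Subtract (5x)·D = −10x⁴ − 10x³ − 45x² + 5x. Remainder: −16x³ − 16x² − 72x + 8.
Step 3: lead(−16x³ − 16x² − 72x + 8) ÷ lead(D) = −16x³ ÷ −2x³ = 8. Subtract (8)·D = −16x³ − 16x² − 72x + 8. Remainder: 0.

R(x) = 0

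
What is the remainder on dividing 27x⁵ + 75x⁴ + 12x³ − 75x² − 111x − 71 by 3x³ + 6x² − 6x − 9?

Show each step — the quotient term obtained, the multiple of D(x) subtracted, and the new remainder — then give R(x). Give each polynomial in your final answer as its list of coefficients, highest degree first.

R = [1]

Step 1: lead(27x⁵ + 75x⁴ + 12x³ − 75x² − 111x − 71) ÷ lead(D) = 27x⁵ ÷ 3x³ = 9x². Subtract (9x²)·D = 27x⁵ + 54x⁴ − 54x³ − 81x². Remainder: 21x⁴ + 66x³ + 6x² − 111x − 71.
Step 2: lead(21x⁴ + 66x³ + 6x² − 111x − 71) ÷ lead(D) = 21x⁴ ÷ 3x³ = 7x. Subtract (7x)·D = 21x⁴ + 42x³ − 42x² − 63x. Remainder: 24x³ + 48x² − 48x − 71.
Step 3: lead(24x³ + 48x² − 48x − 71) ÷ lead(D) = 24x³ ÷ 3x³ = 8. Subtract (8)·D = 24x³ + 48x² − 48x − 72. Remainder: 1.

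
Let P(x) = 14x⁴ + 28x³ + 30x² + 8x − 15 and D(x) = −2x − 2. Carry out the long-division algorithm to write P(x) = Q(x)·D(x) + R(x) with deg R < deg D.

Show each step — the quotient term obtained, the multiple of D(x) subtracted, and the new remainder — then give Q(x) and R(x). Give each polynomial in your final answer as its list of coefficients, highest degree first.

Step 1: lead(14x⁴ + 28x³ + 30x² + 8x − 15) ÷ lead(D) = 14x⁴ ÷ −2x = −7x³. Subtract (−7x³)·D = 14x⁴ + 14x³. Remainder: 14x³ + 30x² + 8x − 15.
Step 2: lead(14x³ + 30x² + 8x − 15) ÷ lead(D) = 14x³ ÷ −2x = −7x². Subtract (−7x²)·D = 14x³ + 14x². Remainder: 16x² + 8x − 15.
Step 3: lead(16x² + 8x − 15) ÷ lead(D) = 16x² ÷ −2x = −8x. Subtract (−8x)·D = 16x² + 16x. Remainder: −8x − 15.
Step 4: lead(−8x − 15) ÷ lead(D) = −8x ÷ −2x = 4. Subtract (4)·D = −8x − 8. Remainder: −7.

Q = [-7, -7, -8, 4]; R = [-7]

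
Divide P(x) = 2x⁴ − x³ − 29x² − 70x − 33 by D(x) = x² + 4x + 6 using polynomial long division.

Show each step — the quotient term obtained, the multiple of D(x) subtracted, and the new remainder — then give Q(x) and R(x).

Step 1: lead(2x⁴ − x³ − 29x² − 70x − 33) ÷ lead(D) = 2x⁴ ÷ x² = 2x². Subtract (2x²)·D = 2x⁴ + 8x³ + 12x². Remainder: −9x³ − 41x² − 70x − 33.
Step 2: lead(−9x³ − 41x² − 70x − 33) ÷ lead(D) = −9x³ ÷ x² = −9x. Subtract (−9x)·D = −9x³ − 36x² − 54x. Remainder: −5x² − 16x − 33.
Step 3: lead(−5x² − 16x − 33) ÷ lead(D) = −5x² ÷ x² = −5. Subtract (−5)·D = −5x² − 20x − 30. Remainder: 4x − 3.

Q(x) = 2x² − 9x − 5; R(x) = 4x − 3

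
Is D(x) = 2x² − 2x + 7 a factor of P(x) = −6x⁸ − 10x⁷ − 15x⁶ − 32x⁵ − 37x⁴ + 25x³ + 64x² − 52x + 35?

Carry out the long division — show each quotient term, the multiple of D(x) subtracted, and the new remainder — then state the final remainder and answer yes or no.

R(x) = 0, so D(x) is a factor of P(x). yes

Step 1: lead(−6x⁸ − 10x⁷ − 15x⁶ − 32x⁵ − 37x⁴ + 25x³ + 64x² − 52x + 35) ÷ lead(D) = −6x⁸ ÷ 2x² = −3x⁶. Subtract (−3x⁶)·D = −6x⁸ + 6x⁷ − 21x⁶. Remainder: −16x⁷ + 6x⁶ − 32x⁵ − 37x⁴ + 25x³ + 64x² − 52x + 35.
Step 2: lead(−16x⁷ + 6x⁶ − 32x⁵ − 37x⁴ + 25x³ + 64x² − 52x + 35) ÷ lead(D) = −16x⁷ ÷ 2x² = −8x⁵. Subtract (−8x⁵)·D = −16x⁷ + 16x⁶ − 56x⁵. Remainder: −10x⁶ + 24x⁵ − 37x⁴ + 25x³ + 64x² − 52x + 35.
Step 3: lead(−10x⁶ + 24x⁵ − 37x⁴ + 25x³ + 64x² − 52x + 35) ÷ lead(D) = −10x⁶ ÷ 2x² = −5x⁴. Subtract (−5x⁴)·D = −10x⁶ + 10x⁵ − 35x⁴. Remainder: 14x⁵ − 2x⁴ + 25x³ + 64x² − 52x + 35.
Step 4: lead(14x⁵ − 2x⁴ + 25x³ + 64x² − 52x + 35) ÷ lead(D) = 14x⁵ ÷ 2x² = 7x³. Subtract (7x³)·D = 14x⁵ − 14x⁴ + 49x³. Remainder: 12x⁴ − 24x³ + 64x² − 52x + 35.
Step 5: lead(12x⁴ − 24x³ + 64x² − 52x + 35) ÷ lead(D) = 12x⁴ ÷ 2x² = 6x². Subtract (6x²)·D = 12x⁴ − 12x³ + 42x². Remainder: −12x³ + 22x² − 52x + 35.
Step 6: lead(−12x³ + 22x² − 52x + 35) ÷ lead(D) = −12x³ ÷ 2x² = −6x. Subtract (−6x)·D = −12x³ + 12x² − 42x. Remainder: 10x² − 10x + 35.
Step 7: lead(10x² − 10x + 35) ÷ lead(D) = 10x² ÷ 2x² = 5. Subtract (5)·D = 10x² − 10x + 35. Remainder: 0.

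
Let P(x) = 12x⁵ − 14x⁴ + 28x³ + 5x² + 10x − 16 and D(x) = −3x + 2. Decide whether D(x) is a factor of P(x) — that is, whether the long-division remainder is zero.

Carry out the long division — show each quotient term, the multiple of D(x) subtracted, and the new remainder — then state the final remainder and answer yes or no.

R(x) = 0, so D(x) is a factor of P(x). yes

Step 1: lead(12x⁵ − 14x⁴ + 28x³ + 5x² + 10x − 16) ÷ lead(D) = 12x⁵ ÷ −3x = −4x⁴. Subtract (−4x⁴)·D = 12x⁵ − 8x⁴. Remainder: −6x⁴ + 28x³ + 5x² + 10x − 16.
Step 2: lead(−6x⁴ + 28x³ + 5x² + 10x − 16) ÷ lead(D) = −6x⁴ ÷ −3x = 2x³. Subtract (2x³)·D = −6x⁴ + 4x³. Remainder: 24x³ + 5x² + 10x − 16.
Step 3: lead(24x³ + 5x² + 10x − 16) ÷ lead(D) = 24x³ ÷ −3x = −8x². Subtract (−8x²)·D = 24x³ − 16x². Remainder: 21x² + 10x − 16.
Step 4: lead(21x² + 10x − 16) ÷ lead(D) = 21x² ÷ −3x = −7x. Subtract (−7x)·D = 21x² − 14x. Remainder: 24x − 16.
Step 5: lead(24x − 16) ÷ lead(D) = 24x ÷ −3x = −8. Subtract (−8)·D = 24x − 16. Remainder: 0.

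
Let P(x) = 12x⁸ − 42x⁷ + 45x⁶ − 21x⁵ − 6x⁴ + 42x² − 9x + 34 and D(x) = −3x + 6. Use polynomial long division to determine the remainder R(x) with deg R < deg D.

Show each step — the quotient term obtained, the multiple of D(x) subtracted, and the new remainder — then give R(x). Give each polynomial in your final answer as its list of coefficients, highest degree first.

R = [-8]

Step 1: lead(12x⁸ − 42x⁷ + 45x⁶ − 21x⁵ − 6x⁴ + 42x² − 9x + 34) ÷ lead(D) = 12x⁸ ÷ −3x = −4x⁷. Subtract (−4x⁷)·D = 12x⁸ − 24x⁷. Remainder: −18x⁷ + 45x⁶ − 21x⁵ − 6x⁴ + 42x² − 9x + 34.
Step 2: lead(−18x⁷ + 45x⁶ − 21x⁵ − 6x⁴ + 42x² − 9x + 34) ÷ lead(D) = −18x⁷ ÷ −3x = 6x⁶. Subtract (6x⁶)·D = −18x⁷ + 36x⁶. Remainder: 9x⁶ − 21x⁵ − 6x⁴ + 42x² − 9x + 34.
Step 3: lead(9x⁶ − 21x⁵ − 6x⁴ + 42x² − 9x + 34) ÷ lead(D) = 9x⁶ ÷ −3x = −3x⁵. Subtract (−3x⁵)·D = 9x⁶ − 18x⁵. Remainder: −3x⁵ − 6x⁴ + 42x² − 9x + 34.
Step 4: lead(−3x⁵ − 6x⁴ + 42x² − 9x + 34) ÷ lead(D) = −3x⁵ ÷ −3x = x⁴. Subtract (x⁴)·D = −3x⁵ + 6x⁴. Remainder: −12x⁴ + 42x² − 9x + 34.
Step 5: lead(−12x⁴ + 42x² − 9x + 34) ÷ lead(D) = −12x⁴ ÷ −3x = 4x³. Subtract (4x³)·D = −12x⁴ + 24x³. Remainder: −24x³ + 42x² − 9x + 34.
Step 6: lead(−24x³ + 42x² − 9x + 34) ÷ lead(D) = −24x³ ÷ −3x = 8x². Subtract (8x²)·D = −24x³ + 48x². Remainder: −6x² − 9x + 34.
Step 7: lead(−6x² − 9x + 34) ÷ lead(D) = −6x² ÷ −3x = 2x. Subtract (2x)·D = −6x² + 12x. Remainder: −21x + 34.
Step 8: lead(−21x + 34) ÷ lead(D) = −21x ÷ −3x = 7. Subtract (7)·D = −21x + 42. Remainder: −8.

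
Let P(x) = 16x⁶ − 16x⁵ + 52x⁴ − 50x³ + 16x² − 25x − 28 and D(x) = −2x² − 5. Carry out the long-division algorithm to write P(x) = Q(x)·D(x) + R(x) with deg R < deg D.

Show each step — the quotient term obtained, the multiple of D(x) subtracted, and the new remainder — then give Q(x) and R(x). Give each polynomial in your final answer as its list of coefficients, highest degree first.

Q = [-8, 8, -6, 5, 7]; R = [7]

Step 1: lead(16x⁶ − 16x⁵ + 52x⁴ − 50x³ + 16x² − 25x − 28) ÷ lead(D) = 16x⁶ ÷ −2x² = −8x⁴. Subtract (−8x⁴)·D = 16x⁶ + 40x⁴. Remainder: −16x⁵ + 12x⁴ − 50x³ + 16x² − 25x − 28.
Step 2: lead(−16x⁵ + 12x⁴ − 50x³ + 16x² − 25x − 28) ÷ lead(D) = −16x⁵ ÷ −2x² = 8x³. Subtract (8x³)·D = −16x⁵ − 40x³. Remainder: 12x⁴ − 10x³ + 16x² − 25x − 28.
Step 3: lead(12x⁴ − 10x³ + 16x² − 25x − 28) ÷ lead(D) = 12x⁴ ÷ −2x² = −6x². Subtract (−6x²)·D = 12x⁴ + 30x². Remainder: −10x³ − 14x² − 25x − 28.
Step 4: lead(−10x³ − 14x² − 25x − 28) ÷ lead(D) = −10x³ ÷ −2x² = 5x. Subtract (5x)·D = −10x³ − 25x. Remainder: −14x² − 28.
Step 5: lead(−14x² − 28) ÷ lead(D) = −14x² ÷ −2x² = 7. Subtract (7)·D = −14x² − 35. Remainder: 7.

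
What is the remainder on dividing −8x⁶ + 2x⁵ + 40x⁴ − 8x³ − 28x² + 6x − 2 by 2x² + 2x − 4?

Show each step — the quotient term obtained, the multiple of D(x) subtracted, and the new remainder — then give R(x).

R(x) = 2

Step 1: lead(−8x⁶ + 2x⁵ + 40x⁴ − 8x³ − 28x² + 6x − 2) ÷ lead(D) = −8x⁶ ÷ 2x² = −4x⁴. Subtract (−4x⁴)·D = −8x⁶ − 8x⁵ + 16x⁴. Remainder: 10x⁵ + 24x⁴ − 8x³ − 28x² + 6x − 2.
Step 2: lead(10x⁵ + 24x⁴ − 8x³ − 28x² + 6x − 2) ÷ lead(D) = 10x⁵ ÷ 2x² = 5x³. Subtract (5x³)·D = 10x⁵ + 10x⁴ − 20x³. Remainder: 14x⁴ + 12x³ − 28x² + 6x − 2.
Step 3: lead(14x⁴ + 12x³ − 28x² + 6x − 2) ÷ lead(D) = 14x⁴ ÷ 2x² = 7x². Subtract (7x²)·D = 14x⁴ + 14x³ − 28x². Remainder: −2x³ + 6x − 2.
Step 4: lead(−2x³ + 6x − 2) ÷ lead(D) = −2x³ ÷ 2x² = −x. Subtract (−x)·D = −2x³ − 2x² + 4x. Remainder: 2x² + 2x − 2.
Step 5: lead(2x² + 2x − 2) ÷ lead(D) = 2x² ÷ 2x² = 1. Subtract (1)·D = 2x² + 2x − 4. Remainder: 2.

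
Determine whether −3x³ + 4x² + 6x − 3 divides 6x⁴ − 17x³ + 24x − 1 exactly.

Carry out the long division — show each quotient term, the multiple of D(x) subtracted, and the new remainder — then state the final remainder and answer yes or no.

Step 1: lead(6x⁴ − 17x³ + 24x − 1) ÷ lead(D) = 6x⁴ ÷ −3x³ = −2x. Subtract (−2x)·D = 6x⁴ − 8x³ − 12x² + 6x. Remainder: −9x³ + 12x² + 18x − 1.
Step 2: lead(−9x³ + 12x² + 18x − 1) ÷ lead(D) = −9x³ ÷ −3x³ = 3. Subtract (3)·D = −9x³ + 12x² + 18x − 9. Remainder: 8.

R(x) = 8, so D(x) is not a factor of P(x). no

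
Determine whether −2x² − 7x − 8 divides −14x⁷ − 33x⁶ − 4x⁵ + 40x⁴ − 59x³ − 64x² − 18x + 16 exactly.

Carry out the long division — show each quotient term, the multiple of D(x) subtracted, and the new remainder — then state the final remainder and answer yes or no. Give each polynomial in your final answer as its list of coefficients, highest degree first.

R = [0], so D(x) is a factor of P(x). yes

Step 1: lead(−14x⁷ − 33x⁶ − 4x⁵ + 40x⁴ − 59x³ − 64x² − 18x + 16) ÷ lead(D) = −14x⁷ ÷ −2x² = 7x⁵. Subtract (7x⁵)·D = −14x⁷ − 49x⁶ − 56x⁵. Remainder: 16x⁶ + 52x⁵ + 40x⁴ − 59x³ − 64x² − 18x + 16.
Step 2: lead(16x⁶ + 52x⁵ + 40x⁴ − 59x³ − 64x² − 18x + 16) ÷ lead(D) = 16x⁶ ÷ −2x² = −8x⁴. Subtract (−8x⁴)·D = 16x⁶ + 56x⁵ + 64x⁴. Remainder: −4x⁵ − 24x⁴ − 59x³ − 64x² − 18x + 16.
Step 3: lead(−4x⁵ − 24x⁴ − 59x³ − 64x² − 18x + 16) ÷ lead(D) = −4x⁵ ÷ −2x² = 2x³. Subtract (2x³)·D = −4x⁵ − 14x⁴ − 16x³. Remainder: −10x⁴ − 43x³ − 64x² − 18x + 16.
Step 4: lead(−10x⁴ − 43x³ − 64x² − 18x + 16) ÷ lead(D) = −10x⁴ ÷ −2x² = 5x². Subtract (5x²)·D = −10x⁴ − 35x³ − 40x². Remainder: −8x³ − 24x² − 18x + 16.
Step 5: lead(−8x³ − 24x² − 18x + 16) ÷ lead(D) = −8x³ ÷ −2x² = 4x. Subtract (4x)·D = −8x³ − 28x² − 32x. Remainder: 4x² + 14x + 16.
Step 6: lead(4x² + 14x + 16) ÷ lead(D) = 4x² ÷ −2x² = −2. Subtract (−2)·D = 4x² + 14x + 16. Remainder: 0.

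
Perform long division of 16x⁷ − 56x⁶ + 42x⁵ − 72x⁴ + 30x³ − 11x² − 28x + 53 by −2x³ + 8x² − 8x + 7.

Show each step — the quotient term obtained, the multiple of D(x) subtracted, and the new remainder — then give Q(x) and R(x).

Q(x) = −8x⁴ − 4x³ − 5x² + 4x + 7; R(x) = 4

Step 1: lead(16x⁷ − 56x⁶ + 42x⁵ − 72x⁴ + 30x³ − 11x² − 28x + 53) ÷ lead(D) = 16x⁷ ÷ −2x³ = −8x⁴. Subtract (−8x⁴)·D = 16x⁷ − 64x⁶ + 64x⁵ − 56x⁴. Remainder: 8x⁶ − 22x⁵ − 16x⁴ + 30x³ − 11x² − 28x + 53.
Step 2: lead(8x⁶ − 22x⁵ − 16x⁴ + 30x³ − 11x² − 28x + 53) ÷ lead(D) = 8x⁶ ÷ −2x³ = −4x³. Subtract (−4x³)·D = 8x⁶ − 32x⁵ + 32x⁴ − 28x³. Remainder: 10x⁵ − 48x⁴ + 58x³ − 11x² − 28x + 53.
Step 3: lead(10x⁵ − 48x⁴ + 58x³ − 11x² − 28x + 53) ÷ lead(D) = 10x⁵ ÷ −2x³ = −5x². Subtract (−5x²)·D = 10x⁵ − 40x⁴ + 40x³ − 35x². Remainder: −8x⁴ + 18x³ + 24x² − 28x + 53.
Step 4: lead(−8x⁴ + 18x³ + 24x² − 28x + 53) ÷ lead(D) = −8x⁴ ÷ −2x³ = 4x. Subtract (4x)·D = −8x⁴ + 32x³ − 32x² + 28x. Remainder: −14x³ + 56x² − 56x + 53.
Step 5: lead(−14x³ + 56x² − 56x + 53) ÷ lead(D) = −14x³ ÷ −2x³ = 7. Subtract (7)·D = −14x³ + 56x² − 56x + 49. Remainder: 4.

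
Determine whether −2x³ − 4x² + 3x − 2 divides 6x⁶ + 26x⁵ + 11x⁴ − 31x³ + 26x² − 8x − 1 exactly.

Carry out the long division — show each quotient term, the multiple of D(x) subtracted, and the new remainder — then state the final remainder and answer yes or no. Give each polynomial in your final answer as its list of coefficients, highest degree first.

Step 1: lead(6x⁶ + 26x⁵ + 11x⁴ − 31x³ + 26x² − 8x − 1) ÷ lead(D) = 6x⁶ ÷ −2x³ = −3x³. Subtract (−3x³)·D = 6x⁶ + 12x⁵ − 9x⁴ + 6x³. Remainder: 14x⁵ + 20x⁴ − 37x³ + 26x² − 8x − 1.
Step 2: lead(14x⁵ + 20x⁴ − 37x³ + 26x² − 8x − 1) ÷ lead(D) = 14x⁵ ÷ −2x³ = −7x². Subtract (−7x²)·D = 14x⁵ + 28x⁴ − 21x³ + 14x². Remainder: −8x⁴ − 16x³ + 12x² − 8x − 1.
Step 3: lead(−8x⁴ − 16x³ + 12x² − 8x − 1) ÷ lead(D) = −8x⁴ ÷ −2x³ = 4x. Subtract (4x)·D = −8x⁴ − 16x³ + 12x² − 8x. Remainder: −1.

R = [-1], so D(x) is not a factor of P(x). no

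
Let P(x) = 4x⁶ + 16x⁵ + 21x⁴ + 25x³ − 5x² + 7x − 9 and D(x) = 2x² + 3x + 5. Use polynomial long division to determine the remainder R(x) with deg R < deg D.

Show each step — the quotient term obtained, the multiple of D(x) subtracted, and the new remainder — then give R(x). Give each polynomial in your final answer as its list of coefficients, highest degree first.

Step 1: lead(4x⁶ + 16x⁵ + 21x⁴ + 25x³ − 5x² + 7x − 9) ÷ lead(D) = 4x⁶ ÷ 2x² = 2x⁴. Subtract (2x⁴)·D = 4x⁶ + 6x⁵ + 10x⁴. Remainder: 10x⁵ + 11x⁴ + 25x³ − 5x² + 7x − 9.
Step 2: lead(10x⁵ + 11x⁴ + 25x³ − 5x² + 7x − 9) ÷ lead(D) = 10x⁵ ÷ 2x² = 5x³. Subtract (5x³)·D = 10x⁵ + 15x⁴ + 25x³. Remainder: −4x⁴ − 5x² + 7x − 9.
Step 3: lead(−4x⁴ − 5x² + 7x − 9) ÷ lead(D) = −4x⁴ ÷ 2x² = −2x². Subtract (−2x²)·D = −4x⁴ − 6x³ − 10x². Remainder: 6x³ + 5x² + 7x − 9.
Step 4: lead(6x³ + 5x² + 7x − 9) ÷ lead(D) = 6x³ ÷ 2x² = 3x. Subtract (3x)·D = 6x³ + 9x² + 15x. Remainder: −4x² − 8x − 9.
Step 5: lead(−4x² − 8x − 9) ÷ lead(D) = −4x² ÷ 2x² = −2. Subtract (−2)·D = −4x² − 6x − 10. Remainder: −2x + 1.

R = [-2, 1]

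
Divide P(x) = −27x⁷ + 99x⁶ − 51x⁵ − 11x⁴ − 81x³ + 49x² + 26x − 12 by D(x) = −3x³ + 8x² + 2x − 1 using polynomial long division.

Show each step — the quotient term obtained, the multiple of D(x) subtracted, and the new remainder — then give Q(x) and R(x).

Q(x) = 9x⁴ − 9x³ − x² − 8x + 8; R(x) = 2x − 4

Step 1: lead(−27x⁷ + 99x⁶ − 51x⁵ − 11x⁴ − 81x³ + 49x² + 26x − 12) ÷ lead(D) = −27x⁷ ÷ −3x³ = 9x⁴. Subtract (9x⁴)·D = −27x⁷ + 72x⁶ + 18x⁵ − 9x⁴. Remainder: 27x⁶ − 69x⁵ − 2x⁴ − 81x³ + 49x² + 26x − 12.
Step 2: lead(27x⁶ − 69x⁵ − 2x⁴ − 81x³ + 49x² + 26x − 12) ÷ lead(D) = 27x⁶ ÷ −3x³ = −9x³. Subtract (−9x³)·D = 27x⁶ − 72x⁵ − 18x⁴ + 9x³. Remainder: 3x⁵ + 16x⁴ − 90x³ + 49x² + 26x − 12.
Step 3: lead(3x⁵ + 16x⁴ − 90x³ + 49x² + 26x − 12) ÷ lead(D) = 3x⁵ ÷ −3x³ = −x². Subtract (−x²)·D = 3x⁵ − 8x⁴ − 2x³ + x². Remainder: 24x⁴ − 88x³ + 48x² + 26x − 12.
Step 4: lead(24x⁴ − 88x³ + 48x² + 26x − 12) ÷ lead(D) = 24x⁴ ÷ −3x³ = −8x. Subtract (−8x)·D = 24x⁴ − 64x³ − 16x² + 8x. Remainder: −24x³ + 64x² + 18x − 12.
Step 5: lead(−24x³ + 64x² + 18x − 12) ÷ lead(D) = −24x³ ÷ −3x³ = 8. Subtract (8)·D = −24x³ + 64x² + 16x − 8. Remainder: 2x − 4.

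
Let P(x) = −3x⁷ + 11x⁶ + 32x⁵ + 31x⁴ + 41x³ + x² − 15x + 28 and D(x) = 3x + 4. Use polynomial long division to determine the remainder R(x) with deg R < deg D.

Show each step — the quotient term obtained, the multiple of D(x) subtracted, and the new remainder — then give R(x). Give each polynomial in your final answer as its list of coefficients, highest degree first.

R = [0]

Step 1: lead(−3x⁷ + 11x⁶ + 32x⁵ + 31x⁴ + 41x³ + x² − 15x + 28) ÷ lead(D) = −3x⁷ ÷ 3x = −x⁶. Subtract (−x⁶)·D = −3x⁷ − 4x⁶. Remainder: 15x⁶ + 32x⁵ + 31x⁴ + 41x³ + x² − 15x + 28.
Step 2: lead(15x⁶ + 32x⁵ + 31x⁴ + 41x³ + x² − 15x + 28) ÷ lead(D) = 15x⁶ ÷ 3x = 5x⁵. Subtract (5x⁵)·D = 15x⁶ + 20x⁵. Remainder: 12x⁵ + 31x⁴ + 41x³ + x² − 15x + 28.
Step 3: lead(12x⁵ + 31x⁴ + 41x³ + x² − 15x + 28) ÷ lead(D) = 12x⁵ ÷ 3x = 4x⁴. Subtract (4x⁴)·D = 12x⁵ + 16x⁴. Remainder: 15x⁴ + 41x³ + x² − 15x + 28.
Step 4: lead(15x⁴ + 41x³ + x² − 15x + 28) ÷ lead(D) = 15x⁴ ÷ 3x = 5x³. Subtract (5x³)·D = 15x⁴ + 20x³. Remainder: 21x³ + x² − 15x + 28.
Step 5: lead(21x³ + x² − 15x + 28) ÷ lead(D) = 21x³ ÷ 3x = 7x². Subtract (7x²)·D = 21x³ + 28x². Remainder: −27x² − 15x + 28.
Step 6: lead(−27x² − 15x + 28) ÷ lead(D) = −27x² ÷ 3x = −9x. Subtract (−9x)·D = −27x² − 36x. Remainder: 21x + 28.
Step 7: lead(21x + 28) ÷ lead(D) = 21x ÷ 3x = 7. Subtract (7)·D = 21x + 28. Remainder: 0.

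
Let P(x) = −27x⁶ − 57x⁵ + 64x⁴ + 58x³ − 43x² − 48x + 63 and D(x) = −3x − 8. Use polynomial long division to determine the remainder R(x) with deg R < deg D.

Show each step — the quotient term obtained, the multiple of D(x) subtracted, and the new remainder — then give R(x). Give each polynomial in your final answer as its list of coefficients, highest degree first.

R = [-1]

Step 1: lead(−27x⁶ − 57x⁵ + 64x⁴ + 58x³ − 43x² − 48x + 63) ÷ lead(D) = −27x⁶ ÷ −3x = 9x⁵. Subtract (9x⁵)·D = −27x⁶ − 72x⁵. Remainder: 15x⁵ + 64x⁴ + 58x³ − 43x² − 48x + 63.
Step 2: lead(15x⁵ + 64x⁴ + 58x³ − 43x² − 48x + 63) ÷ lead(D) = 15x⁵ ÷ −3x = −5x⁴. Subtract (−5x⁴)·D = 15x⁵ + 40x⁴. Remainder: 24x⁴ + 58x³ − 43x² − 48x + 63.
Step 3: lead(24x⁴ + 58x³ − 43x² − 48x + 63) ÷ lead(D) = 24x⁴ ÷ −3x = −8x³. Subtract (−8x³)·D = 24x⁴ + 64x³. Remainder: −6x³ − 43x² − 48x + 63.
Step 4: lead(−6x³ − 43x² − 48x + 63) ÷ lead(D) = −6x³ ÷ −3x = 2x². Subtract (2x²)·D = −6x³ − 16x². Remainder: −27x² − 48x + 63.
Step 5: lead(−27x² − 48x + 63) ÷ lead(D) = −27x² ÷ −3x = 9x. Subtract (9x)·D = −27x² − 72x. Remainder: 24x + 63.
Step 6: lead(24x + 63) ÷ lead(D) = 24x ÷ −3x = −8. Subtract (−8)·D = 24x + 64. Remainder: −1.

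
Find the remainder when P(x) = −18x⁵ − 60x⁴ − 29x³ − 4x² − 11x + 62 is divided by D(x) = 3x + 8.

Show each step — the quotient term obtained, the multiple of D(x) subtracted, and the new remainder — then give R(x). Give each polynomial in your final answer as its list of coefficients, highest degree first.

Step 1: lead(−18x⁵ − 60x⁴ − 29x³ − 4x² − 11x + 62) ÷ lead(D) = −18x⁵ ÷ 3x = −6x⁴. Subtract (−6x⁴)·D = −18x⁵ − 48x⁴. Remainder: −12x⁴ − 29x³ − 4x² − 11x + 62.
Step 2: lead(−12x⁴ − 29x³ − 4x² − 11x + 62) ÷ lead(D) = −12x⁴ ÷ 3x = −4x³. Subtract (−4x³)·D = −12x⁴ − 32x³. Remainder: 3x³ − 4x² − 11x + 62.
Step 3: lead(3x³ − 4x² − 11x + 62) ÷ lead(D) = 3x³ ÷ 3x = x². Subtract (x²)·D = 3x³ + 8x². Remainder: −12x² − 11x + 62.
Step 4: lead(−12x² − 11x + 62) ÷ lead(D) = −12x² ÷ 3x = −4x. Subtract (−4x)·D = −12x² − 32x. Remainder: 21x + 62.
Step 5: lead(21x + 62) ÷ lead(D) = 21x ÷ 3x = 7. Subtract (7)·D = 21x + 56. Remainder: 6.

R = [6]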